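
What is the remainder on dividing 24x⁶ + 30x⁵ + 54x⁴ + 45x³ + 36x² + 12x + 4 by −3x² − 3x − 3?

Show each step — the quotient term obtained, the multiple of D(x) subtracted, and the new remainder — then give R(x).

Step 1: lead(24x⁶ + 30x⁵ + 54x⁴ + 45x³ + 36x² + 12x + 4) ÷ lead(D) = 24x⁶ ÷ −3x² = −8x⁴. Subtract (−8x⁴)·D = 24x⁶ + 24x⁵ + 24x⁴. Remainder: 6x⁵ + 30x⁴ + 45x³ + 36x² + 12x + 4.
Step 2: lead(6x⁵ + 30x⁴ + 45x³ + 36x² + 12x + 4) ÷ lead(D) = 6x⁵ ÷ −3x² = −2x³. Subtract (−2x³)·D = 6x⁵ + 6x⁴ + 6x³. Remainder: 24x⁴ + 39x³ + 36x² + 12x + 4.
Step 3: lead(24x⁴ + 39x³ + 36x² + 12x + 4) ÷ lead(D) = 24x⁴ ÷ −3x² = −8x². Subtract (−8x²)·D = 24x⁴ + 24x³ + 24x². Remainder: 15x³ + 12x² + 12x + 4.
Step 4: lead(15x³ + 12x² + 12x + 4) ÷ lead(D) = 15x³ ÷ −3x² = −5x. Subtract (−5x)·D = 15x³ + 15x² + 15x. Remainder: −3x² − 3x + 4.
Step 5: lead(−3x² − 3x + 4) ÷ lead(D) = −3x² ÷ −3x² = 1. Subtract (1)·D = −3x² − 3x − 3. Remainder: 7.

R(x) = 7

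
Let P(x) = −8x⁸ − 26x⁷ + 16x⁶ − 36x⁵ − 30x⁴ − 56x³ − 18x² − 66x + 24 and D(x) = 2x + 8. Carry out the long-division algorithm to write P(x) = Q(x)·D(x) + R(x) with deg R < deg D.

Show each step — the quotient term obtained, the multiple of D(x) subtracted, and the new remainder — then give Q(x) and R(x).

Step 1: lead(−8x⁸ − 26x⁷ + 16x⁶ − 36x⁵ − 30x⁴ − 56x³ − 18x² − 66x + 24) ÷ lead(D) = −8x⁸ ÷ 2x = −4x⁷. Subtract (−4x⁷)·D = −8x⁸ − 32x⁷. Remainder: 6x⁷ + 16x⁶ − 36x⁵ − 30x⁴ − 56x³ − 18x² − 66x + 24.
Step 2: lead(6x⁷ + 16x⁶ − 36x⁵ − 30x⁴ − 56x³ − 18x² − 66x + 24) ÷ lead(D) = 6x⁷ ÷ 2x = 3x⁶. Subtract (3x⁶)·D = 6x⁷ + 24x⁶. Remainder: −8x⁶ − 36x⁵ − 30x⁴ − 56x³ − 18x² − 66x + 24.
Step 3: lead(−8x⁶ − 36x⁵ − 30x⁴ − 56x³ − 18x² − 66x + 24) ÷ lead(D) = −8x⁶ ÷ 2x = −4x⁵. Subtract (−4x⁵)·D = −8x⁶ − 32x⁵. Remainder: −4x⁵ − 30x⁴ − 56x³ − 18x² − 66x + 24.
Step 4: lead(−4x⁵ − 30x⁴ − 56x³ − 18x² − 66x + 24) ÷ lead(D) = −4x⁵ ÷ 2x = −2x⁴. Subtract (−2x⁴)·D = −4x⁵ − 16x⁴. Remainder: −14x⁴ − 56x³ − 18x² − 66x + 24.
Step 5: lead(−14x⁴ − 56x³ − 18x² − 66x + 24) ÷ lead(D) = −14x⁴ ÷ 2x = −7x³. Subtract (−7x³)·D = −14x⁴ − 56x³. Remainder: −18x² − 66x + 24.
Step 6: lead(−18x² − 66x + 24) ÷ lead(D) = −18x² ÷ 2x = −9x. Subtract (−9x)·D = −18x² − 72x. Remainder: 6x + 24.
Step 7: lead(6x + 24) ÷ lead(D) = 6x ÷ 2x = 3. Subtract (3)·D = 6x + 24. Remainder: 0.

Q(x) = −4x⁷ + 3x⁶ − 4x⁵ − 2x⁴ − 7x³ − 9x + 3; R(x) = 0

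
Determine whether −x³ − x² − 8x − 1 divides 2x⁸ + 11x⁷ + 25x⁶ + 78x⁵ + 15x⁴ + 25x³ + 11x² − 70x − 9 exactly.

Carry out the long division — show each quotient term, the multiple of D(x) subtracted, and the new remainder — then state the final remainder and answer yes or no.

Step 1: lead(2x⁸ + 11x⁷ + 25x⁶ + 78x⁵ + 15x⁴ + 25x³ + 11x² − 70x − 9) ÷ lead(D) = 2x⁸ ÷ −x³ = −2x⁵. Subtract (−2x⁵)·D = 2x⁸ + 2x⁷ + 16x⁶ + 2x⁵. Remainder: 9x⁷ + 9x⁶ + 76x⁵ + 15x⁴ + 25x³ + 11x² − 70x − 9.
Step 2: lead(9x⁷ + 9x⁶ + 76x⁵ + 15x⁴ + 25x³ + 11x² − 70x − 9) ÷ lead(D) = 9x⁷ ÷ −x³ = −9x⁴. Subtract (−9x⁴)·D = 9x⁷ + 9x⁶ + 72x⁵ + 9x⁴. Remainder: 4x⁵ + 6x⁴ + 25x³ + 11x² − 70x − 9.
Step 3: lead(4x⁵ + 6x⁴ + 25x³ + 11x² − 70x − 9) ÷ lead(D) = 4x⁵ ÷ −x³ = −4x². Subtract (−4x²)·D = 4x⁵ + 4x⁴ + 32x³ + 4x². Remainder: 2x⁴ − 7x³ + 7x² − 70x − 9.
Step 4: lead(2x⁴ − 7x³ + 7x² − 70x − 9) ÷ lead(D) = 2x⁴ ÷ −x³ = −2x. Subtract (−2x)·D = 2x⁴ + 2x³ + 16x² + 2x. Remainder: −9x³ − 9x² − 72x − 9.
Step 5: lead(−9x³ − 9x² − 72x − 9) ÷ lead(D) = −9x³ ÷ −x³ = 9. Subtract (9)·D = −9x³ − 9x² − 72x − 9. Remainder: 0.

R(x) = 0, so D(x) is a factor of P(x). yes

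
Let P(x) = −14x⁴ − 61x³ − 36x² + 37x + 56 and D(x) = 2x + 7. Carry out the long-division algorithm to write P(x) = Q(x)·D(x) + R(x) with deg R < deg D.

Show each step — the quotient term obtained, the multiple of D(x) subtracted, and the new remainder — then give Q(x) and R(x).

Step 1: lead(−14x⁴ − 61x³ − 36x² + 37x + 56) ÷ lead(D) = −14x⁴ ÷ 2x = −7x³. Subtract (−7x³)·D = −14x⁴ − 49x³. Remainder: −12x³ − 36x² + 37x + 56.
Step 2: lead(−12x³ − 36x² + 37x + 56) ÷ lead(D) = −12x³ ÷ 2x = −6x². Subtract (−6x²)·D = −12x³ − 42x². Remainder: 6x² + 37x + 56.
Step 3: lead(6x² + 37x + 56) ÷ lead(D) = 6x² ÷ 2x = 3x. Subtract (3x)·D = 6x² + 21x. Remainder: 16x + 56.
Step 4: lead(16x + 56) ÷ lead(D) = 16x ÷ 2x = 8. Subtract (8)·D = 16x + 56. Remainder: 0.

Q(x) = −7x³ − 6x² + 3x + 8; R(x) = 0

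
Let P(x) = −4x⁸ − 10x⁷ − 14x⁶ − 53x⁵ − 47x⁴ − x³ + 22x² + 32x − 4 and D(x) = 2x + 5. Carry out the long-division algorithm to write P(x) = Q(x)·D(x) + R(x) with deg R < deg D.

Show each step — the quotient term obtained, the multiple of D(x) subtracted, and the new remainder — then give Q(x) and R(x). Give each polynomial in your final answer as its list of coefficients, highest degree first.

Step 1: lead(−4x⁸ − 10x⁷ − 14x⁶ − 53x⁵ − 47x⁴ − x³ + 22x² + 32x − 4) ÷ lead(D) = −4x⁸ ÷ 2x = −2x⁷. Subtract (−2x⁷)·D = −4x⁸ − 10x⁷. Remainder: −14x⁶ − 53x⁵ − 47x⁴ − x³ + 22x² + 32x − 4.
Step 2: lead(−14x⁶ − 53x⁵ − 47x⁴ − x³ + 22x² + 32x − 4) ÷ lead(D) = −14x⁶ ÷ 2x = −7x⁵. Subtract (−7x⁵)·D = −14x⁶ − 35x⁵. Remainder: −18x⁵ − 47x⁴ − x³ + 22x² + 32x − 4.
Step 3: lead(−18x⁵ − 47x⁴ − x³ + 22x² + 32x − 4) ÷ lead(D) = −18x⁵ ÷ 2x = −9x⁴. Subtract (−9x⁴)·D = −18x⁵ − 45x⁴. Remainder: −2x⁴ − x³ + 22x² + 32x − 4.
Step 4: lead(−2x⁴ − x³ + 22x² + 32x − 4) ÷ lead(D) = −2x⁴ ÷ 2x = −x³. Subtract (−x³)·D = −2x⁴ − 5x³. Remainder: 4x³ + 22x² + 32x − 4.
Step 5: lead(4x³ + 22x² + 32x − 4) ÷ lead(D) = 4x³ ÷ 2x = 2x². Subtract (2x²)·D = 4x³ + 10x². Remainder: 12x² + 32x − 4.
Step 6: lead(12x² + 32x − 4) ÷ lead(D) = 12x² ÷ 2x = 6x. Subtract (6x)·D = 12x² + 30x. Remainder: 2x − 4.
Step 7: lead(2x − 4) ÷ lead(D) = 2x ÷ 2x = 1. Subtract (1)·D = 2x + 5. Remainder: −9.

Q = [-2, 0, -7, -9, -1, 2, 6, 1]; R = [-9]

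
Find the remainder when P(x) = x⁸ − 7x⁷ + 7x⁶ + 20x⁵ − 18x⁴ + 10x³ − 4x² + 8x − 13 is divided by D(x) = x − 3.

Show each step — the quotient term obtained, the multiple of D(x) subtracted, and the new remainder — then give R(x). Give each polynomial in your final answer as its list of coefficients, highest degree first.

R = [2]

Step 1: lead(x⁸ − 7x⁷ + 7x⁶ + 20x⁵ − 18x⁴ + 10x³ − 4x² + 8x − 13) ÷ lead(D) = x⁸ ÷ x = x⁷. Subtract (x⁷)·D = x⁸ − 3x⁷. Remainder: −4x⁷ + 7x⁶ + 20x⁵ − 18x⁴ + 10x³ − 4x² + 8x − 13.
Step 2: lead(−4x⁷ + 7x⁶ + 20x⁵ − 18x⁴ + 10x³ − 4x² + 8x − 13) ÷ lead(D) = −4x⁷ ÷ x = −4x⁶. Subtract (−4x⁶)·D = −4x⁷ + 12x⁶. Remainder: −5x⁶ + 20x⁵ − 18x⁴ + 10x³ − 4x² + 8x − 13.
Step 3: lead(−5x⁶ + 20x⁵ − 18x⁴ + 10x³ − 4x² + 8x − 13) ÷ lead(D) = −5x⁶ ÷ x = −5x⁵. Subtract (−5x⁵)·D = −5x⁶ + 15x⁵. Remainder: 5x⁵ − 18x⁴ + 10x³ − 4x² + 8x − 13.
Step 4: lead(5x⁵ − 18x⁴ + 10x³ − 4x² + 8x − 13) ÷ lead(D) = 5x⁵ ÷ x = 5x⁴. Subtract (5x⁴)·D = 5x⁵ − 15x⁴. Remainder: −3x⁴ + 10x³ − 4x² + 8x − 13.
Step 5: lead(−3x⁴ + 10x³ − 4x² + 8x − 13) ÷ lead(D) = −3x⁴ ÷ x = −3x³. Subtract (−3x³)·D = −3x⁴ + 9x³. Remainder: x³ − 4x² + 8x − 13.
Step 6: lead(x³ − 4x² + 8x − 13) ÷ lead(D) = x³ ÷ x = x². Subtract (x²)·D = x³ − 3x². Remainder: −x² + 8x − 13.
Step 7: lead(−x² + 8x − 13) ÷ lead(D) = −x² ÷ x = −x. Subtract (−x)·D = −x² + 3x. Remainder: 5x − 13.
Step 8: lead(5x − 13) ÷ lead(D) = 5x ÷ x = 5. Subtract (5)·D = 5x − 15. Remainder: 2.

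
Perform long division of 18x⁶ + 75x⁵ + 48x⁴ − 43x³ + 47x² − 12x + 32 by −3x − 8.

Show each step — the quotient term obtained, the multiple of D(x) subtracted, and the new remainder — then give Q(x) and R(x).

Q(x) = −6x⁵ − 9x⁴ + 8x³ − 7x² + 3x − 4; R(x) = 0

Step 1: lead(18x⁶ + 75x⁵ + 48x⁴ − 43x³ + 47x² − 12x + 32) ÷ lead(D) = 18x⁶ ÷ −3x = −6x⁵. Subtract (−6x⁵)·D = 18x⁶ + 48x⁵. Remainder: 27x⁵ + 48x⁴ − 43x³ + 47x² − 12x + 32.
Step 2: lead(27x⁵ + 48x⁴ − 43x³ + 47x² − 12x + 32) ÷ lead(D) = 27x⁵ ÷ −3x = −9x⁴. Subtract (−9x⁴)·D = 27x⁵ + 72x⁴. Remainder: −24x⁴ − 43x³ + 47x² − 12x + 32.
Step 3: lead(−24x⁴ − 43x³ + 47x² − 12x + 32) ÷ lead(D) = −24x⁴ ÷ −3x = 8x³. Subtract (8x³)·D = −24x⁴ − 64x³. Remainder: 21x³ + 47x² − 12x + 32.
Step 4: lead(21x³ + 47x² − 12x + 32) ÷ lead(D) = 21x³ ÷ −3x = −7x². Subtract (−7x²)·D = 21x³ + 56x². Remainder: −9x² − 12x + 32.
Step 5: lead(−9x² − 12x + 32) ÷ lead(D) = −9x² ÷ −3x = 3x. Subtract (3x)·D = −9x² − 24x. Remainder: 12x + 32.
Step 6: lead(12x + 32) ÷ lead(D) = 12x ÷ −3x = −4. Subtract (−4)·D = 12x + 32. Remainder: 0.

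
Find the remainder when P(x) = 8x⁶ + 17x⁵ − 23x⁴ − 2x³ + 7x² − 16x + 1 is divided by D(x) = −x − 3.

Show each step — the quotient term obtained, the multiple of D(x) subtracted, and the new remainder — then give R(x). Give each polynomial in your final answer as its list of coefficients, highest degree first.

Step 1: lead(8x⁶ + 17x⁵ − 23x⁴ − 2x³ + 7x² − 16x + 1) ÷ lead(D) = 8x⁶ ÷ −x = −8x⁵. Subtract (−8x⁵)·D = 8x⁶ + 24x⁵. Remainder: −7x⁵ − 23x⁴ − 2x³ + 7x² − 16x + 1.
Step 2: lead(−7x⁵ − 23x⁴ − 2x³ + 7x² − 16x + 1) ÷ lead(D) = −7x⁵ ÷ −x = 7x⁴. Subtract (7x⁴)·D = −7x⁵ − 21x⁴. Remainder: −2x⁴ − 2x³ + 7x² − 16x + 1.
Step 3: lead(−2x⁴ − 2x³ + 7x² − 16x + 1) ÷ lead(D) = −2x⁴ ÷ −x = 2x³. Subtract (2x³)·D = −2x⁴ − 6x³. Remainder: 4x³ + 7x² − 16x + 1.
Step 4: lead(4x³ + 7x² − 16x + 1) ÷ lead(D) = 4x³ ÷ −x = −4x². Subtract (−4x²)·D = 4x³ + 12x². Remainder: −5x² − 16x + 1.
Step 5: lead(−5x² − 16x + 1) ÷ lead(D) = −5x² ÷ −x = 5x. Subtract (5x)·D = −5x² − 15x. Remainder: −x + 1.
Step 6: lead(−x + 1) ÷ lead(D) = −x ÷ −x = 1. Subtract (1)·D = −x − 3. Remainder: 4.

R = [4]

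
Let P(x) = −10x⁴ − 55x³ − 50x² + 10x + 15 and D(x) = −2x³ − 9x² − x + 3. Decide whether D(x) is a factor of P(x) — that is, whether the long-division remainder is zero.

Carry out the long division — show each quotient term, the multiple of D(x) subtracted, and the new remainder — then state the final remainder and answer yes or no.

R(x) = 0, so D(x) is a factor of P(x). yes

Step 1: lead(−10x⁴ − 55x³ − 50x² + 10x + 15) ÷ lead(D) = −10x⁴ ÷ −2x³ = 5x. Subtract (5x)·D = −10x⁴ − 45x³ − 5x² + 15x. Remainder: −10x³ − 45x² − 5x + 15.
Step 2: lead(−10x³ − 45x² − 5x + 15) ÷ lead(D) = −10x³ ÷ −2x³ = 5. Subtract (5)·D = −10x³ − 45x² − 5x + 15. Remainder: 0.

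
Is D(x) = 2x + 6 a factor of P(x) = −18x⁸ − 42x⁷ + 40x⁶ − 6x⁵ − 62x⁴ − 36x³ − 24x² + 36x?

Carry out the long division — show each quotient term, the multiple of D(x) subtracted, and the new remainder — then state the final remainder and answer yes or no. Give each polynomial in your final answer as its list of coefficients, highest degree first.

R = [0], so D(x) is a factor of P(x). yes

Step 1: lead(−18x⁸ − 42x⁷ + 40x⁶ − 6x⁵ − 62x⁴ − 36x³ − 24x² + 36x) ÷ lead(D) = −18x⁸ ÷ 2x = −9x⁷. Subtract (−9x⁷)·D = −18x⁸ − 54x⁷. Remainder: 12x⁷ + 40x⁶ − 6x⁵ − 62x⁴ − 36x³ − 24x² + 36x.
Step 2: lead(12x⁷ + 40x⁶ − 6x⁵ − 62x⁴ − 36x³ − 24x² + 36x) ÷ lead(D) = 12x⁷ ÷ 2x = 6x⁶. Subtract (6x⁶)·D = 12x⁷ + 36x⁶. Remainder: 4x⁶ − 6x⁵ − 62x⁴ − 36x³ − 24x² + 36x.
Step 3: lead(4x⁶ − 6x⁵ − 62x⁴ − 36x³ − 24x² + 36x) ÷ lead(D) = 4x⁶ ÷ 2x = 2x⁵. Subtract (2x⁵)·D = 4x⁶ + 12x⁵. Remainder: −18x⁵ − 62x⁴ − 36x³ − 24x² + 36x.
Step 4: lead(−18x⁵ − 62x⁴ − 36x³ − 24x² + 36x) ÷ lead(D) = −18x⁵ ÷ 2x = −9x⁴. Subtract (−9x⁴)·D = −18x⁵ − 54x⁴. Remainder: −8x⁴ − 36x³ − 24x² + 36x.
Step 5: lead(−8x⁴ − 36x³ − 24x² + 36x) ÷ lead(D) = −8x⁴ ÷ 2x = −4x³. Subtract (−4x³)·D = −8x⁴ − 24x³. Remainder: −12x³ − 24x² + 36x.
Step 6: lead(−12x³ − 24x² + 36x) ÷ lead(D) = −12x³ ÷ 2x = −6x². Subtract (−6x²)·D = −12x³ − 36x². Remainder: 12x² + 36x.
Step 7: lead(12x² + 36x) ÷ lead(D) = 12x² ÷ 2x = 6x. Subtract (6x)·D = 12x² + 36x. Remainder: 0.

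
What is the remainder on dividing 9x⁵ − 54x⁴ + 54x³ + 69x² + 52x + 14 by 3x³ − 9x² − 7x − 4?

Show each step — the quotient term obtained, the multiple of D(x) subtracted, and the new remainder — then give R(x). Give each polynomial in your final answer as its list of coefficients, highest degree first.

R = [2, 6]

Step 1: lead(9x⁵ − 54x⁴ + 54x³ + 69x² + 52x + 14) ÷ lead(D) = 9x⁵ ÷ 3x³ = 3x². Subtract (3x²)·D = 9x⁵ − 27x⁴ − 21x³ − 12x². Remainder: −27x⁴ + 75x³ + 81x² + 52x + 14.
Step 2: lead(−27x⁴ + 75x³ + 81x² + 52x + 14) ÷ lead(D) = −27x⁴ ÷ 3x³ = −9x. Subtract (−9x)·D = −27x⁴ + 81x³ + 63x² + 36x. Remainder: −6x³ + 18x² + 16x + 14.
Step 3: lead(−6x³ + 18x² + 16x + 14) ÷ lead(D) = −6x³ ÷ 3x³ = −2. Subtract (−2)·D = −6x³ + 18x² + 14x + 8. Remainder: 2x + 6.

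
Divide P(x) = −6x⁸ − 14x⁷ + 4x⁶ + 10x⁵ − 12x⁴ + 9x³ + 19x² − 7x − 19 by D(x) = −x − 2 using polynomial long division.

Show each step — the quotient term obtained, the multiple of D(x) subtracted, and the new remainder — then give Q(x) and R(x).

Q(x) = 6x⁷ + 2x⁶ − 8x⁵ + 6x⁴ − 9x² − x + 9; R(x) = −1

Step 1: lead(−6x⁸ − 14x⁷ + 4x⁶ + 10x⁵ − 12x⁴ + 9x³ + 19x² − 7x − 19) ÷ lead(D) = −6x⁸ ÷ −x = 6x⁷. Subtract (6x⁷)·D = −6x⁸ − 12x⁷. Remainder: −2x⁷ + 4x⁶ + 10x⁵ − 12x⁴ + 9x³ + 19x² − 7x − 19.
Step 2: lead(−2x⁷ + 4x⁶ + 10x⁵ − 12x⁴ + 9x³ + 19x² − 7x − 19) ÷ lead(D) = −2x⁷ ÷ −x = 2x⁶. Subtract (2x⁶)·D = −2x⁷ − 4x⁶. Remainder: 8x⁶ + 10x⁵ − 12x⁴ + 9x³ + 19x² − 7x − 19.
Step 3: lead(8x⁶ + 10x⁵ − 12x⁴ + 9x³ + 19x² − 7x − 19) ÷ lead(D) = 8x⁶ ÷ −x = −8x⁵. Subtract (−8x⁵)·D = 8x⁶ + 16x⁵. Remainder: −6x⁵ − 12x⁴ + 9x³ + 19x² − 7x − 19.
Step 4: lead(−6x⁵ − 12x⁴ + 9x³ + 19x² − 7x − 19) ÷ lead(D) = −6x⁵ ÷ −x = 6x⁴. Subtract (6x⁴)·D = −6x⁵ − 12x⁴. Remainder: 9x³ + 19x² − 7x − 19.
Step 5: lead(9x³ + 19x² − 7x − 19) ÷ lead(D) = 9x³ ÷ −x = −9x². Subtract (−9x²)·D = 9x³ + 18x². Remainder: x² − 7x − 19.
Step 6: lead(x² − 7x − 19) ÷ lead(D) = x² ÷ −x = −x. Subtract (−x)·D = x² + 2x. Remainder: −9x − 19.
Step 7: lead(−9x − 19) ÷ lead(D) = −9x ÷ −x = 9. Subtract (9)·D = −9x − 18. Remainder: −1.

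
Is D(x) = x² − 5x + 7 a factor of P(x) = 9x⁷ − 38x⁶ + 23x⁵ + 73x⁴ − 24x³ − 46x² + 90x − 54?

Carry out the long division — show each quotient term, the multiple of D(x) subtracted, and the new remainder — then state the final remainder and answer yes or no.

Step 1: lead(9x⁷ − 38x⁶ + 23x⁵ + 73x⁴ − 24x³ − 46x² + 90x − 54) ÷ lead(D) = 9x⁷ ÷ x² = 9x⁵. Subtract (9x⁵)·D = 9x⁷ − 45x⁶ + 63x⁵. Remainder: 7x⁶ − 40x⁵ + 73x⁴ − 24x³ − 46x² + 90x − 54.
Step 2: lead(7x⁶ − 40x⁵ + 73x⁴ − 24x³ − 46x² + 90x − 54) ÷ lead(D) = 7x⁶ ÷ x² = 7x⁴. Subtract (7x⁴)·D = 7x⁶ − 35x⁵ + 49x⁴. Remainder: −5x⁵ + 24x⁴ − 24x³ − 46x² + 90x − 54.
Step 3: lead(−5x⁵ + 24x⁴ − 24x³ − 46x² + 90x − 54) ÷ lead(D) = −5x⁵ ÷ x² = −5x³. Subtract (−5x³)·D = −5x⁵ + 25x⁴ − 35x³. Remainder: −x⁴ + 11x³ − 46x² + 90x − 54.
Step 4: lead(−x⁴ + 11x³ − 46x² + 90x − 54) ÷ lead(D) = −x⁴ ÷ x² = −x². Subtract (−x²)·D = −x⁴ + 5x³ − 7x². Remainder: 6x³ − 39x² + 90x − 54.
Step 5: lead(6x³ − 39x² + 90x − 54) ÷ lead(D) = 6x³ ÷ x² = 6x. Subtract (6x)·D = 6x³ − 30x² + 42x. Remainder: −9x² + 48x − 54.
Step 6: lead(−9x² + 48x − 54) ÷ lead(D) = −9x² ÷ x² = −9. Subtract (−9)·D = −9x² + 45x − 63. Remainder: 3x + 9.

R(x) = 3x + 9, so D(x) is not a factor of P(x). no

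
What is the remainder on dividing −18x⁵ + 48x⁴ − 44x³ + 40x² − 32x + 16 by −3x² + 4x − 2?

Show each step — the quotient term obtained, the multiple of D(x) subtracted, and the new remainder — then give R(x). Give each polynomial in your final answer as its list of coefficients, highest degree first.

Step 1: lead(−18x⁵ + 48x⁴ − 44x³ + 40x² − 32x + 16) ÷ lead(D) = −18x⁵ ÷ −3x² = 6x³. Subtract (6x³)·D = −18x⁵ + 24x⁴ − 12x³. Remainder: 24x⁴ − 32x³ + 40x² − 32x + 16.
Step 2: lead(24x⁴ − 32x³ + 40x² − 32x + 16) ÷ lead(D) = 24x⁴ ÷ −3x² = −8x². Subtract (−8x²)·D = 24x⁴ − 32x³ + 16x². Remainder: 24x² − 32x + 16.
Step 3: lead(24x² − 32x + 16) ÷ lead(D) = 24x² ÷ −3x² = −8. Subtract (−8)·D = 24x² − 32x + 16. Remainder: 0.

R = [0]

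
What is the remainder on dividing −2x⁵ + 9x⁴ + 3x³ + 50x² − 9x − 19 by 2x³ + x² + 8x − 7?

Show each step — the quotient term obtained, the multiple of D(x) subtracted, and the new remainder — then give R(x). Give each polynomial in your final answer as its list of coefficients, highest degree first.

R = [2, 2]

Step 1: lead(−2x⁵ + 9x⁴ + 3x³ + 50x² − 9x − 19) ÷ lead(D) = −2x⁵ ÷ 2x³ = −x². Subtract (−x²)·D = −2x⁵ − x⁴ − 8x³ + 7x². Remainder: 10x⁴ + 11x³ + 43x² − 9x − 19.
Step 2: lead(10x⁴ + 11x³ + 43x² − 9x − 19) ÷ lead(D) = 10x⁴ ÷ 2x³ = 5x. Subtract (5x)·D = 10x⁴ + 5x³ + 40x² − 35x. Remainder: 6x³ + 3x² + 26x − 19.
Step 3: lead(6x³ + 3x² + 26x − 19) ÷ lead(D) = 6x³ ÷ 2x³ = 3. Subtract (3)·D = 6x³ + 3x² + 24x − 21. Remainder: 2x + 2.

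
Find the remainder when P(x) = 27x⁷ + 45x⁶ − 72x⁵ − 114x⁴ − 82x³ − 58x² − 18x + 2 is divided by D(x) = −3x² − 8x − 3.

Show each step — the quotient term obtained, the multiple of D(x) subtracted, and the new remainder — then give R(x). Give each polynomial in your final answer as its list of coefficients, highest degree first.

R = [5, 5]

Step 1: lead(27x⁷ + 45x⁶ − 72x⁵ − 114x⁴ − 82x³ − 58x² − 18x + 2) ÷ lead(D) = 27x⁷ ÷ −3x² = −9x⁵. Subtract (−9x⁵)·D = 27x⁷ + 72x⁶ + 27x⁵. Remainder: −27x⁶ − 99x⁵ − 114x⁴ − 82x³ − 58x² − 18x + 2.
Step 2: lead(−27x⁶ − 99x⁵ − 114x⁴ − 82x³ − 58x² − 18x + 2) ÷ lead(D) = −27x⁶ ÷ −3x² = 9x⁴. Subtract (9x⁴)·D = −27x⁶ − 72x⁵ − 27x⁴. Remainder: −27x⁵ − 87x⁴ − 82x³ − 58x² − 18x + 2.
Step 3: lead(−27x⁵ − 87x⁴ − 82x³ − 58x² − 18x + 2) ÷ lead(D) = −27x⁵ ÷ −3x² = 9x³. Subtract (9x³)·D = −27x⁵ − 72x⁴ − 27x³. Remainder: −15x⁴ − 55x³ − 58x² − 18x + 2.
Step 4: lead(−15x⁴ − 55x³ − 58x² − 18x + 2) ÷ lead(D) = −15x⁴ ÷ −3x² = 5x². Subtract (5x²)·D = −15x⁴ − 40x³ − 15x². Remainder: −15x³ − 43x² − 18x + 2.
Step 5: lead(−15x³ − 43x² − 18x + 2) ÷ lead(D) = −15x³ ÷ −3x² = 5x. Subtract (5x)·D = −15x³ − 40x² − 15x. Remainder: −3x² − 3x + 2.
Step 6: lead(−3x² − 3x + 2) ÷ lead(D) = −3x² ÷ −3x² = 1. Subtract (1)·D = −3x² − 8x − 3. Remainder: 5x + 5.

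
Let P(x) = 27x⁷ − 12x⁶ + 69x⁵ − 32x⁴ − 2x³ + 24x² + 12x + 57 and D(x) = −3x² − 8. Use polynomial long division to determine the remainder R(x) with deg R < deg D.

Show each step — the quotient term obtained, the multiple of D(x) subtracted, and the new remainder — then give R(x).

R(x) = −4x − 7

Step 1: lead(27x⁷ − 12x⁶ + 69x⁵ − 32x⁴ − 2x³ + 24x² + 12x + 57) ÷ lead(D) = 27x⁷ ÷ −3x² = −9x⁵. Subtract (−9x⁵)·D = 27x⁷ + 72x⁵. Remainder: −12x⁶ − 3x⁵ − 32x⁴ − 2x³ + 24x² + 12x + 57.
Step 2: lead(−12x⁶ − 3x⁵ − 32x⁴ − 2x³ + 24x² + 12x + 57) ÷ lead(D) = −12x⁶ ÷ −3x² = 4x⁴. Subtract (4x⁴)·D = −12x⁶ − 32x⁴. Remainder: −3x⁵ − 2x³ + 24x² + 12x + 57.
Step 3: lead(−3x⁵ − 2x³ + 24x² + 12x + 57) ÷ lead(D) = −3x⁵ ÷ −3x² = x³. Subtract (x³)·D = −3x⁵ − 8x³. Remainder: 6x³ + 24x² + 12x + 57.
Step 4: lead(6x³ + 24x² + 12x + 57) ÷ lead(D) = 6x³ ÷ −3x² = −2x. Subtract (−2x)·D = 6x³ + 16x. Remainder: 24x² − 4x + 57.
Step 5: lead(24x² − 4x + 57) ÷ lead(D) = 24x² ÷ −3x² = −8. Subtract (−8)·D = 24x² + 64. Remainder: −4x − 7.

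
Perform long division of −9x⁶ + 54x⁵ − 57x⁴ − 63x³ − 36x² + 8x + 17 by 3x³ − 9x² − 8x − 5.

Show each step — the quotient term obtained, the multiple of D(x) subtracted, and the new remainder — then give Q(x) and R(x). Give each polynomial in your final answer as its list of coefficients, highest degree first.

Step 1: lead(−9x⁶ + 54x⁵ − 57x⁴ − 63x³ − 36x² + 8x + 17) ÷ lead(D) = −9x⁶ ÷ 3x³ = −3x³. Subtract (−3x³)·D = −9x⁶ + 27x⁵ + 24x⁴ + 15x³. Remainder: 27x⁵ − 81x⁴ − 78x³ − 36x² + 8x + 17.
Step 2: lead(27x⁵ − 81x⁴ − 78x³ − 36x² + 8x + 17) ÷ lead(D) = 27x⁵ ÷ 3x³ = 9x². Subtract (9x²)·D = 27x⁵ − 81x⁴ − 72x³ − 45x². Remainder: −6x³ + 9x² + 8x + 17.
Step 3: lead(−6x³ + 9x² + 8x + 17) ÷ lead(D) = −6x³ ÷ 3x³ = −2. Subtract (−2)·D = −6x³ + 18x² + 16x + 10. Remainder: −9x² − 8x + 7.

Q = [-3, 9, 0, -2]; R = [-9, -8, 7]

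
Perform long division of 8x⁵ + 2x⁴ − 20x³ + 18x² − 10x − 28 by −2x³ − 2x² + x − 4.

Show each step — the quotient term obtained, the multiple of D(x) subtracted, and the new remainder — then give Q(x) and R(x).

Q(x) = −4x² + 3x + 5; R(x) = 9x² − 3x − 8

Step 1: lead(8x⁵ + 2x⁴ − 20x³ + 18x² − 10x − 28) ÷ lead(D) = 8x⁵ ÷ −2x³ = −4x². Subtract (−4x²)·D = 8x⁵ + 8x⁴ − 4x³ + 16x². Remainder: −6x⁴ − 16x³ + 2x² − 10x − 28.
Step 2: lead(−6x⁴ − 16x³ + 2x² − 10x − 28) ÷ lead(D) = −6x⁴ ÷ −2x³ = 3x. Subtract (3x)·D = −6x⁴ − 6x³ + 3x² − 12x. Remainder: −10x³ − x² + 2x − 28.
Step 3: lead(−10x³ − x² + 2x − 28) ÷ lead(D) = −10x³ ÷ −2x³ = 5. Subtract (5)·D = −10x³ − 10x² + 5x − 20. Remainder: 9x² − 3x − 8.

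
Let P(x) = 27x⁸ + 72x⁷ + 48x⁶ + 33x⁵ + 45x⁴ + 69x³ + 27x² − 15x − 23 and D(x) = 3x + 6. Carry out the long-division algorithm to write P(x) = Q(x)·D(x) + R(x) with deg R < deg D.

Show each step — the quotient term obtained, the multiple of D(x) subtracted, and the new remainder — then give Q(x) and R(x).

Q(x) = 9x⁷ + 6x⁶ + 4x⁵ + 3x⁴ + 9x³ + 5x² − x − 3; R(x) = −5

Step 1: lead(27x⁸ + 72x⁷ + 48x⁶ + 33x⁵ + 45x⁴ + 69x³ + 27x² − 15x − 23) ÷ lead(D) = 27x⁸ ÷ 3x = 9x⁷. Subtract (9x⁷)·D = 27x⁸ + 54x⁷. Remainder: 18x⁷ + 48x⁶ + 33x⁵ + 45x⁴ + 69x³ + 27x² − 15x − 23.
Step 2: lead(18x⁷ + 48x⁶ + 33x⁵ + 45x⁴ + 69x³ + 27x² − 15x − 23) ÷ lead(D) = 18x⁷ ÷ 3x = 6x⁶. Subtract (6x⁶)·D = 18x⁷ + 36x⁶. Remainder: 12x⁶ + 33x⁵ + 45x⁴ + 69x³ + 27x² − 15x − 23.
Step 3: lead(12x⁶ + 33x⁵ + 45x⁴ + 69x³ + 27x² − 15x − 23) ÷ lead(D) = 12x⁶ ÷ 3x = 4x⁵. Subtract (4x⁵)·D = 12x⁶ + 24x⁵. Remainder: 9x⁵ + 45x⁴ + 69x³ + 27x² − 15x − 23.
Step 4: lead(9x⁵ + 45x⁴ + 69x³ + 27x² − 15x − 23) ÷ lead(D) = 9x⁵ ÷ 3x = 3x⁴. Subtract (3x⁴)·D = 9x⁵ + 18x⁴. Remainder: 27x⁴ + 69x³ + 27x² − 15x − 23.
Step 5: lead(27x⁴ + 69x³ + 27x² − 15x − 23) ÷ lead(D) = 27x⁴ ÷ 3x = 9x³. Subtract (9x³)·D = 27x⁴ + 54x³. Remainder: 15x³ + 27x² − 15x − 23.
Step 6: lead(15x³ + 27x² − 15x − 23) ÷ lead(D) = 15x³ ÷ 3x = 5x². Subtract (5x²)·D = 15x³ + 30x². Remainder: −3x² − 15x − 23.
Step 7: lead(−3x² − 15x − 23) ÷ lead(D) = −3x² ÷ 3x = −x. Subtract (−x)·D = −3x² − 6x. Remainder: −9x − 23.
Step 8: lead(−9x − 23) ÷ lead(D) = −9x ÷ 3x = −3. Subtract (−3)·D = −9x − 18. Remainder: −5.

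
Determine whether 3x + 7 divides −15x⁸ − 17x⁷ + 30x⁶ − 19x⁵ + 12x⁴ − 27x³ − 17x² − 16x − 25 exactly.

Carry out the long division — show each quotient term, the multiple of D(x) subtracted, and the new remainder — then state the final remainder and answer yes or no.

R(x) = −4, so D(x) is not a factor of P(x). no

Step 1: lead(−15x⁸ − 17x⁷ + 30x⁶ − 19x⁵ + 12x⁴ − 27x³ − 17x² − 16x − 25) ÷ lead(D) = −15x⁸ ÷ 3x = −5x⁷. Subtract (−5x⁷)·D = −15x⁸ − 35x⁷. Remainder: 18x⁷ + 30x⁶ − 19x⁵ + 12x⁴ − 27x³ − 17x² − 16x − 25.
Step 2: lead(18x⁷ + 30x⁶ − 19x⁵ + 12x⁴ − 27x³ − 17x² − 16x − 25) ÷ lead(D) = 18x⁷ ÷ 3x = 6x⁶. Subtract (6x⁶)·D = 18x⁷ + 42x⁶. Remainder: −12x⁶ − 19x⁵ + 12x⁴ − 27x³ − 17x² − 16x − 25.
Step 3: lead(−12x⁶ − 19x⁵ + 12x⁴ − 27x³ − 17x² − 16x − 25) ÷ lead(D) = −12x⁶ ÷ 3x = −4x⁵. Subtract (−4x⁵)·D = −12x⁶ − 28x⁵. Remainder: 9x⁵ + 12x⁴ − 27x³ − 17x² − 16x − 25.
Step 4: lead(9x⁵ + 12x⁴ − 27x³ − 17x² − 16x − 25) ÷ lead(D) = 9x⁵ ÷ 3x = 3x⁴. Subtract (3x⁴)·D = 9x⁵ + 21x⁴. Remainder: −9x⁴ − 27x³ − 17x² − 16x − 25.
Step 5: lead(−9x⁴ − 27x³ − 17x² − 16x − 25) ÷ lead(D) = −9x⁴ ÷ 3x = −3x³. Subtract (−3x³)·D = −9x⁴ − 21x³. Remainder: −6x³ − 17x² − 16x − 25.
Step 6: lead(−6x³ − 17x² − 16x − 25) ÷ lead(D) = −6x³ ÷ 3x = −2x². Subtract (−2x²)·D = −6x³ − 14x². Remainder: −3x² − 16x − 25.
Step 7: lead(−3x² − 16x − 25) ÷ lead(D) = −3x² ÷ 3x = −x. Subtract (−x)·D = −3x² − 7x. Remainder: −9x − 25.
Step 8: lead(−9x − 25) ÷ lead(D) = −9x ÷ 3x = −3. Subtract (−3)·D = −9x − 21. Remainder: −4.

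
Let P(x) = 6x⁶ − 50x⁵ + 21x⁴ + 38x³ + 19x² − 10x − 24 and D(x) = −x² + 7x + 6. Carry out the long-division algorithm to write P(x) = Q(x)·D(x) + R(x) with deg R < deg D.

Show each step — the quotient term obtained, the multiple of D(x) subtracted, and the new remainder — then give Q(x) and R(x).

Q(x) = −6x⁴ + 8x³ − x² + 3x − 4; R(x) = 0

Step 1: lead(6x⁶ − 50x⁵ + 21x⁴ + 38x³ + 19x² − 10x − 24) ÷ lead(D) = 6x⁶ ÷ −x² = −6x⁴. Subtract (−6x⁴)·D = 6x⁶ − 42x⁵ − 36x⁴. Remainder: −8x⁵ + 57x⁴ + 38x³ + 19x² − 10x − 24.
Step 2: lead(−8x⁵ + 57x⁴ + 38x³ + 19x² − 10x − 24) ÷ lead(D) = −8x⁵ ÷ −x² = 8x³. Subtract (8x³)·D = −8x⁵ + 56x⁴ + 48x³. Remainder: x⁴ − 10x³ + 19x² − 10x − 24.
Step 3: lead(x⁴ − 10x³ + 19x² − 10x − 24) ÷ lead(D) = x⁴ ÷ −x² = −x². Subtract (−x²)·D = x⁴ − 7x³ − 6x². Remainder: −3x³ + 25x² − 10x − 24.
Step 4: lead(−3x³ + 25x² − 10x − 24) ÷ lead(D) = −3x³ ÷ −x² = 3x. Subtract (3x)·D = −3x³ + 21x² + 18x. Remainder: 4x² − 28x − 24.
Step 5: lead(4x² − 28x − 24) ÷ lead(D) = 4x² ÷ −x² = −4. Subtract (−4)·D = 4x² − 28x − 24. Remainder: 0.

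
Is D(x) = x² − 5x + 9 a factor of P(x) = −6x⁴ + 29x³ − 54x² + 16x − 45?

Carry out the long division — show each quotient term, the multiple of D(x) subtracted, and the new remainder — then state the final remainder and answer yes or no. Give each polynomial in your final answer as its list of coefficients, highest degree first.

Step 1: lead(−6x⁴ + 29x³ − 54x² + 16x − 45) ÷ lead(D) = −6x⁴ ÷ x² = −6x². Subtract (−6x²)·D = −6x⁴ + 30x³ − 54x². Remainder: −x³ + 16x − 45.
Step 2: lead(−x³ + 16x − 45) ÷ lead(D) = −x³ ÷ x² = −x. Subtract (−x)·D = −x³ + 5x² − 9x. Remainder: −5x² + 25x − 45.
Step 3: lead(−5x² + 25x − 45) ÷ lead(D) = −5x² ÷ x² = −5. Subtract (−5)·D = −5x² + 25x − 45. Remainder: 0.

R = [0], so D(x) is a factor of P(x). yes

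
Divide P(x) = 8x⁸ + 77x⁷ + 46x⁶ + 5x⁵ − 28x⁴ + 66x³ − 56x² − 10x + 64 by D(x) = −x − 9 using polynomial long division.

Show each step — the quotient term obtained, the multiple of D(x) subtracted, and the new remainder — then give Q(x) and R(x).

Q(x) = −8x⁷ − 5x⁶ − x⁵ + 4x⁴ − 8x³ + 6x² + 2x − 8; R(x) = −8

Step 1: lead(8x⁸ + 77x⁷ + 46x⁶ + 5x⁵ − 28x⁴ + 66x³ − 56x² − 10x + 64) ÷ lead(D) = 8x⁸ ÷ −x = −8x⁷. Subtract (−8x⁷)·D = 8x⁸ + 72x⁷. Remainder: 5x⁷ + 46x⁶ + 5x⁵ − 28x⁴ + 66x³ − 56x² − 10x + 64.
Step 2: lead(5x⁷ + 46x⁶ + 5x⁵ − 28x⁴ + 66x³ − 56x² − 10x + 64) ÷ lead(D) = 5x⁷ ÷ −x = −5x⁶. Subtract (−5x⁶)·D = 5x⁷ + 45x⁶. Remainder: x⁶ + 5x⁵ − 28x⁴ + 66x³ − 56x² − 10x + 64.
Step 3: lead(x⁶ + 5x⁵ − 28x⁴ + 66x³ − 56x² − 10x + 64) ÷ lead(D) = x⁶ ÷ −x = −x⁵. Subtract (−x⁵)·D = x⁶ + 9x⁵. Remainder: −4x⁵ − 28x⁴ + 66x³ − 56x² − 10x + 64.
Step 4: lead(−4x⁵ − 28x⁴ + 66x³ − 56x² − 10x + 64) ÷ lead(D) = −4x⁵ ÷ −x = 4x⁴. Subtract (4x⁴)·D = −4x⁵ − 36x⁴. Remainder: 8x⁴ + 66x³ − 56x² − 10x + 64.
Step 5: lead(8x⁴ + 66x³ − 56x² − 10x + 64) ÷ lead(D) = 8x⁴ ÷ −x = −8x³. Subtract (−8x³)·D = 8x⁴ + 72x³. Remainder: −6x³ − 56x² − 10x + 64.
Step 6: lead(−6x³ − 56x² − 10x + 64) ÷ lead(D) = −6x³ ÷ −x = 6x². Subtract (6x²)·D = −6x³ − 54x². Remainder: −2x² − 10x + 64.
Step 7: lead(−2x² − 10x + 64) ÷ lead(D) = −2x² ÷ −x = 2x. Subtract (2x)·D = −2x² − 18x. Remainder: 8x + 64.
Step 8: lead(8x + 64) ÷ lead(D) = 8x ÷ −x = −8. Subtract (−8)·D = 8x + 72. Remainder: −8.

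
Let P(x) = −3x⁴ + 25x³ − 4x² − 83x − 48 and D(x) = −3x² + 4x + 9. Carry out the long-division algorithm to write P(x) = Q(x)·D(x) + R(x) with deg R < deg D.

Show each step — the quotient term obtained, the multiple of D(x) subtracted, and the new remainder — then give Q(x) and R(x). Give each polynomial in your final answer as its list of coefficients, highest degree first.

Step 1: lead(−3x⁴ + 25x³ − 4x² − 83x − 48) ÷ lead(D) = −3x⁴ ÷ −3x² = x². Subtract (x²)·D = −3x⁴ + 4x³ + 9x². Remainder: 21x³ − 13x² − 83x − 48.
Step 2: lead(21x³ − 13x² − 83x − 48) ÷ lead(D) = 21x³ ÷ −3x² = −7x. Subtract (−7x)·D = 21x³ − 28x² − 63x. Remainder: 15x² − 20x − 48.
Step 3: lead(15x² − 20x − 48) ÷ lead(D) = 15x² ÷ −3x² = −5. Subtract (−5)·D = 15x² − 20x − 45. Remainder: −3.

Q = [1, -7, -5]; R = [-3]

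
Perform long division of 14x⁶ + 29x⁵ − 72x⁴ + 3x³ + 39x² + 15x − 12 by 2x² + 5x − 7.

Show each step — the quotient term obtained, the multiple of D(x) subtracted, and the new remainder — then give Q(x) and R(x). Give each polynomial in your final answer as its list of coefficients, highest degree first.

Q = [7, -3, -4, 1, 3]; R = [7, 9]

Step 1: lead(14x⁶ + 29x⁵ − 72x⁴ + 3x³ + 39x² + 15x − 12) ÷ lead(D) = 14x⁶ ÷ 2x² = 7x⁴. Subtract (7x⁴)·D = 14x⁶ + 35x⁵ − 49x⁴. Remainder: −6x⁵ − 23x⁴ + 3x³ + 39x² + 15x − 12.
Step 2: lead(−6x⁵ − 23x⁴ + 3x³ + 39x² + 15x − 12) ÷ lead(D) = −6x⁵ ÷ 2x² = −3x³. Subtract (−3x³)·D = −6x⁵ − 15x⁴ + 21x³. Remainder: −8x⁴ − 18x³ + 39x² + 15x − 12.
Step 3: lead(−8x⁴ − 18x³ + 39x² + 15x − 12) ÷ lead(D) = −8x⁴ ÷ 2x² = −4x². Subtract (−4x²)·D = −8x⁴ − 20x³ + 28x². Remainder: 2x³ + 11x² + 15x − 12.
Step 4: lead(2x³ + 11x² + 15x − 12) ÷ lead(D) = 2x³ ÷ 2x² = x. Subtract (x)·D = 2x³ + 5x² − 7x. Remainder: 6x² + 22x − 12.
Step 5: lead(6x² + 22x − 12) ÷ lead(D) = 6x² ÷ 2x² = 3. Subtract (3)·D = 6x² + 15x − 21. Remainder: 7x + 9.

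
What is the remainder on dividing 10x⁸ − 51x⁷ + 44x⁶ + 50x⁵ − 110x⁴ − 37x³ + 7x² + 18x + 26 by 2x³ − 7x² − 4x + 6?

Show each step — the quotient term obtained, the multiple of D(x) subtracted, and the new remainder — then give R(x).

R(x) = 8

Step 1: lead(10x⁸ − 51x⁷ + 44x⁶ + 50x⁵ − 110x⁴ − 37x³ + 7x² + 18x + 26) ÷ lead(D) = 10x⁸ ÷ 2x³ = 5x⁵. Subtract (5x⁵)·D = 10x⁸ − 35x⁷ − 20x⁶ + 30x⁵. Remainder: −16x⁷ + 64x⁶ + 20x⁵ − 110x⁴ − 37x³ + 7x² + 18x + 26.
Step 2: lead(−16x⁷ + 64x⁶ + 20x⁵ − 110x⁴ − 37x³ + 7x² + 18x + 26) ÷ lead(D) = −16x⁷ ÷ 2x³ = −8x⁴. Subtract (−8x⁴)·D = −16x⁷ + 56x⁶ + 32x⁵ − 48x⁴. Remainder: 8x⁶ − 12x⁵ − 62x⁴ − 37x³ + 7x² + 18x + 26.
Step 3: lead(8x⁶ − 12x⁵ − 62x⁴ − 37x³ + 7x² + 18x + 26) ÷ lead(D) = 8x⁶ ÷ 2x³ = 4x³. Subtract (4x³)·D = 8x⁶ − 28x⁵ − 16x⁴ + 24x³. Remainder: 16x⁵ − 46x⁴ − 61x³ + 7x² + 18x + 26.
Step 4: lead(16x⁵ − 46x⁴ − 61x³ + 7x² + 18x + 26) ÷ lead(D) = 16x⁵ ÷ 2x³ = 8x². Subtract (8x²)·D = 16x⁵ − 56x⁴ − 32x³ + 48x². Remainder: 10x⁴ − 29x³ − 41x² + 18x + 26.
Step 5: lead(10x⁴ − 29x³ − 41x² + 18x + 26) ÷ lead(D) = 10x⁴ ÷ 2x³ = 5x. Subtract (5x)·D = 10x⁴ − 35x³ − 20x² + 30x. Remainder: 6x³ − 21x² − 12x + 26.
Step 6: lead(6x³ − 21x² − 12x + 26) ÷ lead(D) = 6x³ ÷ 2x³ = 3. Subtract (3)·D = 6x³ − 21x² − 12x + 18. Remainder: 8.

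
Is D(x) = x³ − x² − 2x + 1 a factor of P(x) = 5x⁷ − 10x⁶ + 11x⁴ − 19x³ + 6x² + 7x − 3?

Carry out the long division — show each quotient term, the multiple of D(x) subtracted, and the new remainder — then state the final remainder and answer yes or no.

Step 1: lead(5x⁷ − 10x⁶ + 11x⁴ − 19x³ + 6x² + 7x − 3) ÷ lead(D) = 5x⁷ ÷ x³ = 5x⁴. Subtract (5x⁴)·D = 5x⁷ − 5x⁶ − 10x⁵ + 5x⁴. Remainder: −5x⁶ + 10x⁵ + 6x⁴ − 19x³ + 6x² + 7x − 3.
Step 2: lead(−5x⁶ + 10x⁵ + 6x⁴ − 19x³ + 6x² + 7x − 3) ÷ lead(D) = −5x⁶ ÷ x³ = −5x³. Subtract (−5x³)·D = −5x⁶ + 5x⁵ + 10x⁴ − 5x³. Remainder: 5x⁵ − 4x⁴ − 14x³ + 6x² + 7x − 3.
Step 3: lead(5x⁵ − 4x⁴ − 14x³ + 6x² + 7x − 3) ÷ lead(D) = 5x⁵ ÷ x³ = 5x². Subtract (5x²)·D = 5x⁵ − 5x⁴ − 10x³ + 5x². Remainder: x⁴ − 4x³ + x² + 7x − 3.
Step 4: lead(x⁴ − 4x³ + x² + 7x − 3) ÷ lead(D) = x⁴ ÷ x³ = x. Subtract (x)·D = x⁴ − x³ − 2x² + x. Remainder: −3x³ + 3x² + 6x − 3.
Step 5: lead(−3x³ + 3x² + 6x − 3) ÷ lead(D) = −3x³ ÷ x³ = −3. Subtract (−3)·D = −3x³ + 3x² + 6x − 3. Remainder: 0.

R(x) = 0, so D(x) is a factor of P(x). yes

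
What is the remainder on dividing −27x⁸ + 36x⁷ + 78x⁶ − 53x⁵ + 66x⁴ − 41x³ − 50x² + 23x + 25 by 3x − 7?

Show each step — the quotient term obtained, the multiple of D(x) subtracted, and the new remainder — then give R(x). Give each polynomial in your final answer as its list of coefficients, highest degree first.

R = [-3]

Step 1: lead(−27x⁸ + 36x⁷ + 78x⁶ − 53x⁵ + 66x⁴ − 41x³ − 50x² + 23x + 25) ÷ lead(D) = −27x⁸ ÷ 3x = −9x⁷. Subtract (−9x⁷)·D = −27x⁸ + 63x⁷. Remainder: −27x⁷ + 78x⁶ − 53x⁵ + 66x⁴ − 41x³ − 50x² + 23x + 25.
Step 2: lead(−27x⁷ + 78x⁶ − 53x⁵ + 66x⁴ − 41x³ − 50x² + 23x + 25) ÷ lead(D) = −27x⁷ ÷ 3x = −9x⁶. Subtract (−9x⁶)·D = −27x⁷ + 63x⁶. Remainder: 15x⁶ − 53x⁵ + 66x⁴ − 41x³ − 50x² + 23x + 25.
Step 3: lead(15x⁶ − 53x⁵ + 66x⁴ − 41x³ − 50x² + 23x + 25) ÷ lead(D) = 15x⁶ ÷ 3x = 5x⁵. Subtract (5x⁵)·D = 15x⁶ − 35x⁵. Remainder: −18x⁵ + 66x⁴ − 41x³ − 50x² + 23x + 25.
Step 4: lead(−18x⁵ + 66x⁴ − 41x³ − 50x² + 23x + 25) ÷ lead(D) = −18x⁵ ÷ 3x = −6x⁴. Subtract (−6x⁴)·D = −18x⁵ + 42x⁴. Remainder: 24x⁴ − 41x³ − 50x² + 23x + 25.
Step 5: lead(24x⁴ − 41x³ − 50x² + 23x + 25) ÷ lead(D) = 24x⁴ ÷ 3x = 8x³. Subtract (8x³)·D = 24x⁴ − 56x³. Remainder: 15x³ − 50x² + 23x + 25.
Step 6: lead(15x³ − 50x² + 23x + 25) ÷ lead(D) = 15x³ ÷ 3x = 5x². Subtract (5x²)·D = 15x³ − 35x². Remainder: −15x² + 23x + 25.
Step 7: lead(−15x² + 23x + 25) ÷ lead(D) = −15x² ÷ 3x = −5x. Subtract (−5x)·D = −15x² + 35x. Remainder: −12x + 25.
Step 8: lead(−12x + 25) ÷ lead(D) = −12x ÷ 3x = −4. Subtract (−4)·D = −12x + 28. Remainder: −3.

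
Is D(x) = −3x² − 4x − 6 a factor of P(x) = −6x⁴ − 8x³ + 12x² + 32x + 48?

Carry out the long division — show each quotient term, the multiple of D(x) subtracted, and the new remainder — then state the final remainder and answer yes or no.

Step 1: lead(−6x⁴ − 8x³ + 12x² + 32x + 48) ÷ lead(D) = −6x⁴ ÷ −3x² = 2x². Subtract (2x²)·D = −6x⁴ − 8x³ − 12x². Remainder: 24x² + 32x + 48.
Step 2: lead(24x² + 32x + 48) ÷ lead(D) = 24x² ÷ −3x² = −8. Subtract (−8)·D = 24x² + 32x + 48. Remainder: 0.

R(x) = 0, so D(x) is a factor of P(x). yes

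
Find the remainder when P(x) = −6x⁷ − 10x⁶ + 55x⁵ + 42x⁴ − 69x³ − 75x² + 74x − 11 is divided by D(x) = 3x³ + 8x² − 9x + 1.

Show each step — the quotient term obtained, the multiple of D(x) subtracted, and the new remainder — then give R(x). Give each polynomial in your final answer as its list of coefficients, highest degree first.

Step 1: lead(−6x⁷ − 10x⁶ + 55x⁵ + 42x⁴ − 69x³ − 75x² + 74x − 11) ÷ lead(D) = −6x⁷ ÷ 3x³ = −2x⁴. Subtract (−2x⁴)·D = −6x⁷ − 16x⁶ + 18x⁵ − 2x⁴. Remainder: 6x⁶ + 37x⁵ + 44x⁴ − 69x³ − 75x² + 74x − 11.
Step 2: lead(6x⁶ + 37x⁵ + 44x⁴ − 69x³ − 75x² + 74x − 11) ÷ lead(D) = 6x⁶ ÷ 3x³ = 2x³. Subtract (2x³)·D = 6x⁶ + 16x⁵ − 18x⁴ + 2x³. Remainder: 21x⁵ + 62x⁴ − 71x³ − 75x² + 74x − 11.
Step 3: lead(21x⁵ + 62x⁴ − 71x³ − 75x² + 74x − 11) ÷ lead(D) = 21x⁵ ÷ 3x³ = 7x². Subtract (7x²)·D = 21x⁵ + 56x⁴ − 63x³ + 7x². Remainder: 6x⁴ − 8x³ − 82x² + 74x − 11.
Step 4: lead(6x⁴ − 8x³ − 82x² + 74x − 11) ÷ lead(D) = 6x⁴ ÷ 3x³ = 2x. Subtract (2x)·D = 6x⁴ + 16x³ − 18x² + 2x. Remainder: −24x³ − 64x² + 72x − 11.
Step 5: lead(−24x³ − 64x² + 72x − 11) ÷ lead(D) = −24x³ ÷ 3x³ = −8. Subtract (−8)·D = −24x³ − 64x² + 72x − 8. Remainder: −3.

R = [-3]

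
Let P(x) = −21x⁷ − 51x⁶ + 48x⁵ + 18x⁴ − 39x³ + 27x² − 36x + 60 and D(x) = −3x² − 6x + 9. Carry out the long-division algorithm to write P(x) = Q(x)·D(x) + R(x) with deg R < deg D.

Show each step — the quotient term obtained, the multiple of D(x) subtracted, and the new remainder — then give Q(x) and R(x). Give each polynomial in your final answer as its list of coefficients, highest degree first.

Q = [7, 3, -1, 5, 0, 6]; R = [6]

Step 1: lead(−21x⁷ − 51x⁶ + 48x⁵ + 18x⁴ − 39x³ + 27x² − 36x + 60) ÷ lead(D) = −21x⁷ ÷ −3x² = 7x⁵. Subtract (7x⁵)·D = −21x⁷ − 42x⁶ + 63x⁵. Remainder: −9x⁶ − 15x⁵ + 18x⁴ − 39x³ + 27x² − 36x + 60.
Step 2: lead(−9x⁶ − 15x⁵ + 18x⁴ − 39x³ + 27x² − 36x + 60) ÷ lead(D) = −9x⁶ ÷ −3x² = 3x⁴. Subtract (3x⁴)·D = −9x⁶ − 18x⁵ + 27x⁴. Remainder: 3x⁵ − 9x⁴ − 39x³ + 27x² − 36x + 60.
Step 3: lead(3x⁵ − 9x⁴ − 39x³ + 27x² − 36x + 60) ÷ lead(D) = 3x⁵ ÷ −3x² = −x³. Subtract (−x³)·D = 3x⁵ + 6x⁴ − 9x³. Remainder: −15x⁴ − 30x³ + 27x² − 36x + 60.
Step 4: lead(−15x⁴ − 30x³ + 27x² − 36x + 60) ÷ lead(D) = −15x⁴ ÷ −3x² = 5x². Subtract (5x²)·D = −15x⁴ − 30x³ + 45x². Remainder: −18x² − 36x + 60.
Step 5: lead(−18x² − 36x + 60) ÷ lead(D) = −18x² ÷ −3x² = 6. Subtract (6)·D = −18x² − 36x + 54. Remainder: 6.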